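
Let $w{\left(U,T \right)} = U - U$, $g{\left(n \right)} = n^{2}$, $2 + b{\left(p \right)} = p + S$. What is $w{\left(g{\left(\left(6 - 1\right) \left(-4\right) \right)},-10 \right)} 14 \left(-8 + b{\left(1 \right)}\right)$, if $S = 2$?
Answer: $0$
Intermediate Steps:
$b{\left(p \right)} = p$ ($b{\left(p \right)} = -2 + \left(p + 2\right) = -2 + \left(2 + p\right) = p$)
$w{\left(U,T \right)} = 0$
$w{\left(g{\left(\left(6 - 1\right) \left(-4\right) \right)},-10 \right)} 14 \left(-8 + b{\left(1 \right)}\right) = 0 \cdot 14 \left(-8 + 1\right) = 0 \cdot 14 \left(-7\right) = 0 \left(-98\right) = 0$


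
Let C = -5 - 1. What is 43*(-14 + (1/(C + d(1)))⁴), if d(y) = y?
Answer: -376207/625 ≈ -601.93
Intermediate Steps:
C = -6
43*(-14 + (1/(C + d(1)))⁴) = 43*(-14 + (1/(-6 + 1))⁴) = 43*(-14 + (1/(-5))⁴) = 43*(-14 + (-⅕)⁴) = 43*(-14 + 1/625) = 43*(-8749/625) = -376207/625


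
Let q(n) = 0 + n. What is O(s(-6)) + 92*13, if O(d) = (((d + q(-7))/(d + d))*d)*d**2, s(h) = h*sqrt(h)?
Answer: 1952 + 648*I*sqrt(6) ≈ 1952.0 + 1587.3*I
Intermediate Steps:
q(n) = n
s(h) = h**(3/2)
O(d) = d**2*(-7/2 + d/2) (O(d) = (((d - 7)/(d + d))*d)*d**2 = (((-7 + d)/((2*d)))*d)*d**2 = (((-7 + d)*(1/(2*d)))*d)*d**2 = (((-7 + d)/(2*d))*d)*d**2 = (-7/2 + d/2)*d**2 = d**2*(-7/2 + d/2))
O(s(-6)) + 92*13 = ((-6)**(3/2))**2*(-7 + (-6)**(3/2))/2 + 92*13 = (-6*I*sqrt(6))**2*(-7 - 6*I*sqrt(6))/2 + 1196 = (1/2)*(-216)*(-7 - 6*I*sqrt(6)) + 1196 = (756 + 648*I*sqrt(6)) + 1196 = 1952 + 648*I*sqrt(6)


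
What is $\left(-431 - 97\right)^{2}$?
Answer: $278784$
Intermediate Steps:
$\left(-431 - 97\right)^{2} = \left(-528\right)^{2} = 278784$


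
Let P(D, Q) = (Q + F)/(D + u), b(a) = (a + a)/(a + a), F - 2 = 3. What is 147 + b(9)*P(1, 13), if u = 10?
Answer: 1635/11 ≈ 148.64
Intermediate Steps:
F = 5 (F = 2 + 3 = 5)
b(a) = 1 (b(a) = (2*a)/((2*a)) = (2*a)*(1/(2*a)) = 1)
P(D, Q) = (5 + Q)/(10 + D) (P(D, Q) = (Q + 5)/(D + 10) = (5 + Q)/(10 + D))
147 + b(9)*P(1, 13) = 147 + 1*((5 + 13)/(10 + 1)) = 147 + 1*(18/11) = 147 + 18/11 = 1635/11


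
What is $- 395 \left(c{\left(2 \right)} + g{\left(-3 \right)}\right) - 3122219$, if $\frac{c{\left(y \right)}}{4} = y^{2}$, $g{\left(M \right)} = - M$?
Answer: $-3129724$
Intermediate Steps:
$c{\left(y \right)} = 4 y^{2}$
$- 395 \left(c{\left(2 \right)} + g{\left(-3 \right)}\right) - 3122219 = - 395 \left(4 \cdot 2^{2} - -3\right) - 3122219 = - 395 \left(4 \cdot 4 + 3\right) - 3122219 = - 395 \left(16 + 3\right) - 3122219 = \left(-395\right) 19 - 3122219 = -7505 - 3122219 = -3129724$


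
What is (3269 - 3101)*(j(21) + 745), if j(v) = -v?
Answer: 121632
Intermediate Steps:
(3269 - 3101)*(j(21) + 745) = (3269 - 3101)*(-1*21 + 745) = 168*(-21 + 745) = 168*724 = 121632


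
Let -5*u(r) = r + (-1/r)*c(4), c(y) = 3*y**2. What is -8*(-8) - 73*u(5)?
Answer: -79/25 ≈ -3.1600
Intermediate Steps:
u(r) = -r/5 + 48/(5*r) (u(r) = -(r + (-1/r)*(3*4**2))/5 = -(r + (-1/r)*(3*16))/5 = -(r - 1/r*48)/5 = -(r - 48/r)/5 = -r/5 + 48/(5*r))
-8*(-8) - 73*u(5) = -8*(-8) - 73*(48 - 1*5**2)/(5*5) = 64 - 73*(48 - 1*25)/(5*5) = 64 - 73*(48 - 25)/(5*5) = 64 - 73*23/(5*5) = 64 - 73*23/25 = 64 - 1679/25 = -79/25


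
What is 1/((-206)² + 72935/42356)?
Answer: 42356/1797492151 ≈ 2.3564e-5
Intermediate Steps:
1/((-206)² + 72935/42356) = 1/(42436 + 72935*(1/42356)) = 1/(42436 + 72935/42356) = 1/(1797492151/42356) = 42356/1797492151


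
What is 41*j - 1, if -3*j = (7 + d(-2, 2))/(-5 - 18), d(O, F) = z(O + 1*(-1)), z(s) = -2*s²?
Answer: -520/69 ≈ -7.5362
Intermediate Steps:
d(O, F) = -2*(-1 + O)² (d(O, F) = -2*(O + 1*(-1))² = -2*(O - 1)² = -2*(-1 + O)²)
j = -11/69 (j = -(7 - 2*(-1 - 2)²)/(3*(-5 - 18)) = -(7 - 2*(-3)²)/(3*(-23)) = -(7 - 2*9)*(-1)/(3*23) = -(7 - 18)*(-1)/(3*23) = -(-11)*(-1)/(3*23) = -⅓*11/23 = -11/69 ≈ -0.15942)
41*j - 1 = 41*(-11/69) - 1 = -451/69 - 1 = -520/69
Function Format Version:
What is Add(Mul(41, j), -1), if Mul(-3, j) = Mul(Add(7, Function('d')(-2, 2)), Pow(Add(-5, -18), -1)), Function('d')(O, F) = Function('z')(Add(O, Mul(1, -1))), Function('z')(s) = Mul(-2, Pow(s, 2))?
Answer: Rational(-520, 69) ≈ -7.5362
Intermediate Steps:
Function('d')(O, F) = Mul(-2, Pow(Add(-1, O), 2)) (Function('d')(O, F) = Mul(-2, Pow(Add(O, Mul(1, -1)), 2)) = Mul(-2, Pow(Add(O, -1), 2)) = Mul(-2, Pow(Add(-1, O), 2)))
j = Rational(-11, 69) (j = Mul(Rational(-1, 3), Mul(Add(7, Mul(-2, Pow(Add(-1, -2), 2))), Pow(Add(-5, -18), -1))) = Mul(Rational(-1, 3), Mul(Add(7, Mul(-2, Pow(-3, 2))), Pow(-23, -1))) = Mul(Rational(-1, 3), Mul(Add(7, Mul(-2, 9)), Rational(-1, 23))) = Mul(Rational(-1, 3), Mul(Add(7, -18), Rational(-1, 23))) = Mul(Rational(-1, 3), Mul(-11, Rational(-1, 23))) = Mul(Rational(-1, 3), Rational(11, 23)) = Rational(-11, 69) ≈ -0.15942)
Add(Mul(41, j), -1) = Add(Mul(41, Rational(-11, 69)), -1) = Add(Rational(-451, 69), -1) = Rational(-520, 69)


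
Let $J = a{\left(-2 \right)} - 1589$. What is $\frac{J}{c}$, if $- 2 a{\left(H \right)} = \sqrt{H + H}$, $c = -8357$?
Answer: $\frac{1589}{8357} + \frac{i}{8357} \approx 0.19014 + 0.00011966 i$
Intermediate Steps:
$a{\left(H \right)} = - \frac{\sqrt{2} \sqrt{H}}{2}$ ($a{\left(H \right)} = - \frac{\sqrt{H + H}}{2} = - \frac{\sqrt{2 H}}{2} = - \frac{\sqrt{2} \sqrt{H}}{2}$)
$J = -1589 - i$ ($J = - \frac{\sqrt{2} \sqrt{-2}}{2} - 1589 = - \frac{\sqrt{2} i \sqrt{2}}{2} - 1589 = - i - 1589 = -1589 - i \approx -1589.0 - 1.0 i$)
$\frac{J}{c} = \frac{-1589 - i}{-8357} = \left(-1589 - i\right) \left(- \frac{1}{8357}\right) = \frac{1589}{8357} + \frac{i}{8357}$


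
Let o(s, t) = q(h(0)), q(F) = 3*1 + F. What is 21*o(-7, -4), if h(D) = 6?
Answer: 189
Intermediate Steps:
q(F) = 3 + F
o(s, t) = 9 (o(s, t) = 3 + 6 = 9)
21*o(-7, -4) = 21*9 = 189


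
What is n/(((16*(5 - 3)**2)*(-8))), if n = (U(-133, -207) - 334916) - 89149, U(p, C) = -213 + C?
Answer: 424485/512 ≈ 829.07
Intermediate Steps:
n = -424485 (n = ((-213 - 207) - 334916) - 89149 = (-420 - 334916) - 89149 = -335336 - 89149 = -424485)
n/(((16*(5 - 3)**2)*(-8))) = -424485*(-1/(128*(5 - 3)**2)) = -424485/((16*2**2)*(-8)) = -424485/((16*4)*(-8)) = -424485/(64*(-8)) = -424485/(-512) = -424485*(-1/512) = 424485/512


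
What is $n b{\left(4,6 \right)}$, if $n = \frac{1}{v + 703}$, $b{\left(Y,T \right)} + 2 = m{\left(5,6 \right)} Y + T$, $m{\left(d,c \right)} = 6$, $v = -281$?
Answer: $\frac{14}{211} \approx 0.066351$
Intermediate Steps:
$b{\left(Y,T \right)} = -2 + T + 6 Y$ ($b{\left(Y,T \right)} = -2 + \left(6 Y + T\right) = -2 + \left(T + 6 Y\right) = -2 + T + 6 Y$)
$n = \frac{1}{422}$ ($n = \frac{1}{-281 + 703} = \frac{1}{422} \approx 0.0023697$)
$n b{\left(4,6 \right)} = \frac{-2 + 6 + 6 \cdot 4}{422} = \frac{-2 + 6 + 24}{422} = \frac{1}{422} \cdot 28 = \frac{14}{211}$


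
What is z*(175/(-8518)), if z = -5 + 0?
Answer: 875/8518 ≈ 0.10272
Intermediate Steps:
z = -5
z*(175/(-8518)) = -875/(-8518) = -875*(-1)/8518 = -5*(-175/8518) = 875/8518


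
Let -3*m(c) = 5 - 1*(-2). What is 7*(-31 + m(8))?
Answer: -700/3 ≈ -233.33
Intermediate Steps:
m(c) = -7/3 (m(c) = -(5 - 1*(-2))/3 = -(5 + 2)/3 = -1/3*7 = -7/3)
7*(-31 + m(8)) = 7*(-31 - 7/3) = 7*(-100/3) = -700/3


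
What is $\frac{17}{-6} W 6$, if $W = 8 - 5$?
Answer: $-51$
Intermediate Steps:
$W = 3$
$\frac{17}{-6} W 6 = \frac{17}{-6} \cdot 3 \cdot 6 = 17 \left(- \frac{1}{6}\right) 3 \cdot 6 = \left(- \frac{17}{6}\right) 3 \cdot 6 = \left(- \frac{17}{2}\right) 6 = -51$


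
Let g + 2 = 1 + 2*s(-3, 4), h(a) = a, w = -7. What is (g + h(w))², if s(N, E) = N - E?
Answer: 484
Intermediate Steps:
g = -15 (g = -2 + (1 + 2*(-3 - 1*4)) = -2 + (1 + 2*(-3 - 4)) = -2 + (1 + 2*(-7)) = -2 + (1 - 14) = -2 - 13 = -15)
(g + h(w))² = (-15 - 7)² = (-22)² = 484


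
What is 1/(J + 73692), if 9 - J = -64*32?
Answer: 1/75749 ≈ 1.3201e-5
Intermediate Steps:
J = 2057 (J = 9 - (-64)*32 = 9 - 1*(-2048) = 9 + 2048 = 2057)
1/(J + 73692) = 1/(2057 + 73692) = 1/75749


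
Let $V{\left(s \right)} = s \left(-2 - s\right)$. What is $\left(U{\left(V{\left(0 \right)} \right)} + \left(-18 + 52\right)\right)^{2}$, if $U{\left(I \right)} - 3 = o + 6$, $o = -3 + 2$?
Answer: $1764$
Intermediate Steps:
$o = -1$
$U{\left(I \right)} = 8$ ($U{\left(I \right)} = 3 + \left(-1 + 6\right) = 3 + 5 = 8$)
$\left(U{\left(V{\left(0 \right)} \right)} + \left(-18 + 52\right)\right)^{2} = \left(8 + \left(-18 + 52\right)\right)^{2} = \left(8 + 34\right)^{2} = 42^{2} = 1764$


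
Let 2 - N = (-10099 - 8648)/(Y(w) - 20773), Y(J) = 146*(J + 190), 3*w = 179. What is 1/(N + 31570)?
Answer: 47035/1485045261 ≈ 3.1672e-5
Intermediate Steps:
w = 179/3 (w = (⅓)*179 = 179/3 ≈ 59.667)
Y(J) = 27740 + 146*J (Y(J) = 146*(190 + J) = 27740 + 146*J)
N = 150311/47035 (N = 2 - (-10099 - 8648)/((27740 + 146*(179/3)) - 20773) = 2 - (-18747)/((27740 + 26134/3) - 20773) = 2 - (-18747)/(109354/3 - 20773) = 2 - (-18747)/47035/3 = 2 - (-18747)*3/47035 = 2 - 1*(-56241/47035) = 2 + 56241/47035 = 150311/47035 ≈ 3.1957)
1/(N + 31570) = 1/(150311/47035 + 31570) = 1/(1485045261/47035) = 47035/1485045261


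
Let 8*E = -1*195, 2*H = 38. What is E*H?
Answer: -3705/8 ≈ -463.13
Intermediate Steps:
H = 19 (H = (½)*38 = 19)
E = -195/8 (E = (-1*195)/8 = (⅛)*(-195) = -195/8 ≈ -24.375)
E*H = -195/8*19 = -3705/8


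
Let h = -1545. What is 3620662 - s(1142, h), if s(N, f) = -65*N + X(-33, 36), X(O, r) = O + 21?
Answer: 3694904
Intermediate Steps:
X(O, r) = 21 + O
s(N, f) = -12 - 65*N (s(N, f) = -65*N + (21 - 33) = -65*N - 12 = -12 - 65*N)
3620662 - s(1142, h) = 3620662 - (-12 - 65*1142) = 3620662 - (-12 - 74230) = 3620662 - 1*(-74242) = 3620662 + 74242 = 3694904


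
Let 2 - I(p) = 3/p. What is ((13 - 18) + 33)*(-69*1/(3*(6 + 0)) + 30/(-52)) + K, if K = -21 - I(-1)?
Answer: -5830/39 ≈ -149.49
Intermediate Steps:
I(p) = 2 - 3/p
K = -26 (K = -21 - (2 - 3/(-1)) = -21 - (2 - 3*(-1)) = -21 - (2 + 3) = -21 - 1*5 = -21 - 5 = -26)
((13 - 18) + 33)*(-69*1/(3*(6 + 0)) + 30/(-52)) + K = ((13 - 18) + 33)*(-69*1/(3*(6 + 0)) + 30/(-52)) - 26 = (-5 + 33)*(-69/(6*3) + 30*(-1/52)) - 26 = 28*(-69/18 - 15/26) - 26 = 28*(-69*1/18 - 15/26) - 26 = 28*(-23/6 - 15/26) - 26 = 28*(-172/39) - 26 = -4816/39 - 26 = -5830/39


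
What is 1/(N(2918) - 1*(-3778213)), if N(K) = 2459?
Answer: 1/3780672 ≈ 2.6450e-7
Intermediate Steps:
1/(N(2918) - 1*(-3778213)) = 1/(2459 - 1*(-3778213)) = 1/(2459 + 3778213) = 1/3780672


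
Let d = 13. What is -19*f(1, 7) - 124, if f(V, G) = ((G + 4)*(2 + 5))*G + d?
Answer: -10612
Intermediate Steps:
f(V, G) = 13 + G*(28 + 7*G) (f(V, G) = ((G + 4)*(2 + 5))*G + 13 = ((4 + G)*7)*G + 13 = (28 + 7*G)*G + 13 = G*(28 + 7*G) + 13 = 13 + G*(28 + 7*G))
-19*f(1, 7) - 124 = -19*(13 + 7*7² + 28*7) - 124 = -19*(13 + 7*49 + 196) - 124 = -19*(13 + 343 + 196) - 124 = -19*552 - 124 = -10488 - 124 = -10612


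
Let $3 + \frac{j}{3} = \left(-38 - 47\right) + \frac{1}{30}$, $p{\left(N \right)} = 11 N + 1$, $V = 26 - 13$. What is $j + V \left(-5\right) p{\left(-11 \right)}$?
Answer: $\frac{75361}{10} \approx 7536.1$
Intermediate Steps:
$V = 13$
$p{\left(N \right)} = 1 + 11 N$
$j = - \frac{2639}{10}$ ($j = -9 + 3 \left(\left(-38 - 47\right) + \frac{1}{30}\right) = -9 + 3 \left(-85 + \frac{1}{30}\right) = -9 + 3 \left(- \frac{2549}{30}\right) = -9 - \frac{2549}{10} = - \frac{2639}{10} \approx -263.9$)
$j + V \left(-5\right) p{\left(-11 \right)} = - \frac{2639}{10} + 13 \left(-5\right) \left(1 + 11 \left(-11\right)\right) = - \frac{2639}{10} - 65 \left(1 - 121\right) = - \frac{2639}{10} - -7800 = - \frac{2639}{10} + 7800 = \frac{75361}{10}$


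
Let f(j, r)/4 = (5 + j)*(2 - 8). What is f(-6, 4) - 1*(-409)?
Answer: 433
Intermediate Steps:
f(j, r) = -120 - 24*j (f(j, r) = 4*((5 + j)*(2 - 8)) = 4*((5 + j)*(-6)) = 4*(-30 - 6*j) = -120 - 24*j)
f(-6, 4) - 1*(-409) = (-120 - 24*(-6)) - 1*(-409) = (-120 + 144) + 409 = 24 + 409 = 433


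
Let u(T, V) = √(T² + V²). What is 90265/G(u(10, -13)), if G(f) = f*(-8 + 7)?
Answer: -90265*√269/269 ≈ -5503.6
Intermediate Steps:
G(f) = -f (G(f) = f*(-1) = -f)
90265/G(u(10, -13)) = 90265/((-√(10² + (-13)²))) = 90265/((-√(100 + 169))) = 90265/((-√269)) = 90265*(-√269/269) = -90265*√269/269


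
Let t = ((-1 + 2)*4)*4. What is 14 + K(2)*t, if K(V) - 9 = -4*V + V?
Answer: 62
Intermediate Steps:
K(V) = 9 - 3*V (K(V) = 9 + (-4*V + V) = 9 - 3*V)
t = 16 (t = (1*4)*4 = 4*4 = 16)
14 + K(2)*t = 14 + (9 - 3*2)*16 = 14 + (9 - 6)*16 = 14 + 3*16 = 14 + 48 = 62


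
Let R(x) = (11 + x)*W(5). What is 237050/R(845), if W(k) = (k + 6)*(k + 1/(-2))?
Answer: 10775/1926 ≈ 5.5945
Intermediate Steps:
W(k) = (6 + k)*(-½ + k) (W(k) = (6 + k)*(k - ½) = (6 + k)*(-½ + k))
R(x) = 1089/2 + 99*x/2 (R(x) = (11 + x)*(-3 + 5² + (11/2)*5) = (11 + x)*(-3 + 25 + 55/2) = (11 + x)*(99/2) = 1089/2 + 99*x/2)
237050/R(845) = 237050/(1089/2 + (99/2)*845) = 237050/(1089/2 + 83655/2) = 237050/42372 = 237050*(1/42372) = 10775/1926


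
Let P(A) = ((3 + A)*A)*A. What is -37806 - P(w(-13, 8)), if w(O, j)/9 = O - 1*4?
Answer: 3473544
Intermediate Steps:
w(O, j) = -36 + 9*O (w(O, j) = 9*(O - 1*4) = 9*(O - 4) = 9*(-4 + O) = -36 + 9*O)
P(A) = A²*(3 + A) (P(A) = (A*(3 + A))*A = A²*(3 + A))
-37806 - P(w(-13, 8)) = -37806 - (-36 + 9*(-13))²*(3 + (-36 + 9*(-13))) = -37806 - (-36 - 117)²*(3 + (-36 - 117)) = -37806 - (-153)²*(3 - 153) = -37806 - 23409*(-150) = -37806 - 1*(-3511350) = -37806 + 3511350 = 3473544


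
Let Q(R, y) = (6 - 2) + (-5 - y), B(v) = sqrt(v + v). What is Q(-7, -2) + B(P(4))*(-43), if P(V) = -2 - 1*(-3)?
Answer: 1 - 43*sqrt(2) ≈ -59.811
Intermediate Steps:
P(V) = 1 (P(V) = -2 + 3 = 1)
B(v) = sqrt(2)*sqrt(v) (B(v) = sqrt(2*v) = sqrt(2)*sqrt(v))
Q(R, y) = -1 - y (Q(R, y) = 4 + (-5 - y) = -1 - y)
Q(-7, -2) + B(P(4))*(-43) = (-1 - 1*(-2)) + (sqrt(2)*sqrt(1))*(-43) = (-1 + 2) + (sqrt(2)*1)*(-43) = 1 + sqrt(2)*(-43) = 1 - 43*sqrt(2)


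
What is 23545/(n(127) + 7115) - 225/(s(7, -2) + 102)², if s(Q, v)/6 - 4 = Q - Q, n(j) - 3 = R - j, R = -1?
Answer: 1378621/411012 ≈ 3.3542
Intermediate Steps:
n(j) = 2 - j (n(j) = 3 + (-1 - j) = 2 - j)
s(Q, v) = 24 (s(Q, v) = 24 + 6*(Q - Q) = 24 + 6*0 = 24 + 0 = 24)
23545/(n(127) + 7115) - 225/(s(7, -2) + 102)² = 23545/((2 - 1*127) + 7115) - 225/(24 + 102)² = 23545/((2 - 127) + 7115) - 225/(126²) = 23545/(-125 + 7115) - 225/15876 = 23545/6990 - 225*1/15876 = 23545*(1/6990) - 25/1764 = 4709/1398 - 25/1764 = 1378621/411012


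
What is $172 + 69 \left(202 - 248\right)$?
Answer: $-3002$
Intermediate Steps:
$172 + 69 \left(202 - 248\right) = 172 + 69 \left(-46\right) = 172 - 3174 = -3002$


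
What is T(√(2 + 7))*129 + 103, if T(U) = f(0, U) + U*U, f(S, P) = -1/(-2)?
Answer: 2657/2 ≈ 1328.5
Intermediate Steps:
f(S, P) = ½ (f(S, P) = -1*(-½) = ½)
T(U) = ½ + U² (T(U) = ½ + U*U = ½ + U²)
T(√(2 + 7))*129 + 103 = (½ + (√(2 + 7))²)*129 + 103 = (½ + (√9)²)*129 + 103 = (½ + 3²)*129 + 103 = (½ + 9)*129 + 103 = (19/2)*129 + 103 = 2451/2 + 103 = 2657/2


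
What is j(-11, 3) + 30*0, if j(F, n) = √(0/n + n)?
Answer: √3 ≈ 1.7320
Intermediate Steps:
j(F, n) = √n (j(F, n) = √(0 + n) = √n)
j(-11, 3) + 30*0 = √3 + 30*0 = √3 + 0 = √3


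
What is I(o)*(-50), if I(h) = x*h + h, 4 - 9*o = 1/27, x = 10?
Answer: -58850/243 ≈ -242.18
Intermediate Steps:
o = 107/243 (o = 4/9 - ⅑/27 = 4/9 - ⅑*1/27 = 4/9 - 1/243 = 107/243 ≈ 0.44033)
I(h) = 11*h (I(h) = 10*h + h = 11*h)
I(o)*(-50) = (11*(107/243))*(-50) = (1177/243)*(-50) = -58850/243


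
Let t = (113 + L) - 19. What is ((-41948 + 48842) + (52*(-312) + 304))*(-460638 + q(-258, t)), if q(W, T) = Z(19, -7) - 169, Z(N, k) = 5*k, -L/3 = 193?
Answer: 4159559892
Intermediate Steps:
L = -579 (L = -3*193 = -579)
t = -485 (t = (113 - 579) - 19 = -466 - 19 = -485)
q(W, T) = -204 (q(W, T) = 5*(-7) - 169 = -35 - 169 = -204)
((-41948 + 48842) + (52*(-312) + 304))*(-460638 + q(-258, t)) = ((-41948 + 48842) + (52*(-312) + 304))*(-460638 - 204) = (6894 + (-16224 + 304))*(-460842) = (6894 - 15920)*(-460842) = -9026*(-460842) = 4159559892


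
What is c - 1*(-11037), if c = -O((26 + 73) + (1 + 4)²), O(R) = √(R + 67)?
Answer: 11037 - √191 ≈ 11023.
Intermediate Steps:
O(R) = √(67 + R)
c = -√191 (c = -√(67 + ((26 + 73) + (1 + 4)²)) = -√(67 + (99 + 5²)) = -√(67 + (99 + 25)) = -√(67 + 124) = -√191 ≈ -13.820)
c - 1*(-11037) = -√191 - 1*(-11037) = -√191 + 11037 = 11037 - √191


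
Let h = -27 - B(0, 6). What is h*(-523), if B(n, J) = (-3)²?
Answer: 18828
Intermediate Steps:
B(n, J) = 9
h = -36 (h = -27 - 1*9 = -27 - 9 = -36)
h*(-523) = -36*(-523) = 18828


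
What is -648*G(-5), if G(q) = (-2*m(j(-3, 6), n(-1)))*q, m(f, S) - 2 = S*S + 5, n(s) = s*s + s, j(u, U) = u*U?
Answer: -45360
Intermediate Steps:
j(u, U) = U*u
n(s) = s + s**2 (n(s) = s**2 + s = s + s**2)
m(f, S) = 7 + S**2 (m(f, S) = 2 + (S*S + 5) = 2 + (S**2 + 5) = 2 + (5 + S**2) = 7 + S**2)
G(q) = -14*q (G(q) = (-2*(7 + (-(1 - 1))**2))*q = (-2*(7 + (-1*0)**2))*q = (-2*(7 + 0**2))*q = (-2*(7 + 0))*q = (-2*7)*q = -14*q)
-648*G(-5) = -(-9072)*(-5) = -648*70 = -45360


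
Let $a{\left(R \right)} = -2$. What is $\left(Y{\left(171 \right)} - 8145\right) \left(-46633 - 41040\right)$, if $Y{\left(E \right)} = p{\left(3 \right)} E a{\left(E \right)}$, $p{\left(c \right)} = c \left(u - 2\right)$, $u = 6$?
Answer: $1073906577$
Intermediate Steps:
$p{\left(c \right)} = 4 c$ ($p{\left(c \right)} = c \left(6 - 2\right) = c 4 = 4 c$)
$Y{\left(E \right)} = - 24 E$ ($Y{\left(E \right)} = 4 \cdot 3 E \left(-2\right) = 12 E \left(-2\right) = - 24 E$)
$\left(Y{\left(171 \right)} - 8145\right) \left(-46633 - 41040\right) = \left(\left(-24\right) 171 - 8145\right) \left(-46633 - 41040\right) = \left(-4104 - 8145\right) \left(-87673\right) = \left(-12249\right) \left(-87673\right) = 1073906577$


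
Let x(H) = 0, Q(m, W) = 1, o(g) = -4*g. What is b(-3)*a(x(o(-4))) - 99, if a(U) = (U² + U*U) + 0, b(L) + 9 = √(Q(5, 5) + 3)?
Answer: -99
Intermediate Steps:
b(L) = -7 (b(L) = -9 + √(1 + 3) = -9 + √4 = -9 + 2 = -7)
a(U) = 2*U² (a(U) = (U² + U²) + 0 = 2*U² + 0 = 2*U²)
b(-3)*a(x(o(-4))) - 99 = -14*0² - 99 = -14*0 - 99 = -7*0 - 99 = 0 - 99 = -99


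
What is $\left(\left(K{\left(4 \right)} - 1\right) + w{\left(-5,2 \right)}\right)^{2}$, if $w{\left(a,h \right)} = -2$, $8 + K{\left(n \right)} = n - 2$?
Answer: $81$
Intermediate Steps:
$K{\left(n \right)} = -10 + n$ ($K{\left(n \right)} = -8 + \left(n - 2\right) = -8 + \left(-2 + n\right) = -10 + n$)
$\left(\left(K{\left(4 \right)} - 1\right) + w{\left(-5,2 \right)}\right)^{2} = \left(\left(\left(-10 + 4\right) - 1\right) - 2\right)^{2} = \left(\left(-6 - 1\right) - 2\right)^{2} = \left(-7 - 2\right)^{2} = \left(-9\right)^{2} = 81$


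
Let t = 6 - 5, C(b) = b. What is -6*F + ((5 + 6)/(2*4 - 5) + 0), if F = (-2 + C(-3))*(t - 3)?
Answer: -169/3 ≈ -56.333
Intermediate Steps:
t = 1
F = 10 (F = (-2 - 3)*(1 - 3) = -5*(-2) = 10)
-6*F + ((5 + 6)/(2*4 - 5) + 0) = -6*10 + ((5 + 6)/(2*4 - 5) + 0) = -60 + (11/(8 - 5) + 0) = -60 + (11/3 + 0) = -60 + 11/3 = -169/3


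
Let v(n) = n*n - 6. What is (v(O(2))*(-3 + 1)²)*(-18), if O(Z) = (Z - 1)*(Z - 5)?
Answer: -216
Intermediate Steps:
O(Z) = (-1 + Z)*(-5 + Z)
v(n) = -6 + n² (v(n) = n² - 6 = -6 + n²)
(v(O(2))*(-3 + 1)²)*(-18) = ((-6 + (5 + 2² - 6*2)²)*(-3 + 1)²)*(-18) = ((-6 + (5 + 4 - 12)²)*(-2)²)*(-18) = ((-6 + (-3)²)*4)*(-18) = ((-6 + 9)*4)*(-18) = (3*4)*(-18) = 12*(-18) = -216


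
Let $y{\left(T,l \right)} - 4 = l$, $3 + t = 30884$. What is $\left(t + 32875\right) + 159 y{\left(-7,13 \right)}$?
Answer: $66459$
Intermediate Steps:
$t = 30881$ ($t = -3 + 30884 = 30881$)
$y{\left(T,l \right)} = 4 + l$
$\left(t + 32875\right) + 159 y{\left(-7,13 \right)} = \left(30881 + 32875\right) + 159 \left(4 + 13\right) = 63756 + 159 \cdot 17 = 63756 + 2703 = 66459$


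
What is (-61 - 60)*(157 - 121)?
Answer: -4356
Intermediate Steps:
(-61 - 60)*(157 - 121) = -121*36 = -4356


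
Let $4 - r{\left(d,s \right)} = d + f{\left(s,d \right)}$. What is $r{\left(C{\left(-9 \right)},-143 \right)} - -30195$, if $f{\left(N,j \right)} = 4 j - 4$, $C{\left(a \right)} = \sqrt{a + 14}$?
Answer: $30203 - 5 \sqrt{5} \approx 30192.0$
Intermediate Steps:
$C{\left(a \right)} = \sqrt{14 + a}$
$f{\left(N,j \right)} = -4 + 4 j$
$r{\left(d,s \right)} = 8 - 5 d$ ($r{\left(d,s \right)} = 4 - \left(d + \left(-4 + 4 d\right)\right) = 4 - \left(-4 + 5 d\right) = 8 - 5 d$)
$r{\left(C{\left(-9 \right)},-143 \right)} - -30195 = \left(8 - 5 \sqrt{14 - 9}\right) - -30195 = \left(8 - 5 \sqrt{5}\right) + 30195 = 30203 - 5 \sqrt{5}$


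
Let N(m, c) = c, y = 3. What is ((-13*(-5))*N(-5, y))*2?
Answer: 390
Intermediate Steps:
((-13*(-5))*N(-5, y))*2 = (-13*(-5)*3)*2 = (65*3)*2 = 195*2 = 390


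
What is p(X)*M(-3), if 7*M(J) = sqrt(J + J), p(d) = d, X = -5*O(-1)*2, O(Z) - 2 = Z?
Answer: -10*I*sqrt(6)/7 ≈ -3.4993*I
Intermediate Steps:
O(Z) = 2 + Z
X = -10 (X = -5*(2 - 1)*2 = -5*1*2 = -5*2 = -10)
M(J) = sqrt(2)*sqrt(J)/7 (M(J) = sqrt(J + J)/7 = sqrt(2*J)/7 = (sqrt(2)*sqrt(J))/7 = sqrt(2)*sqrt(J)/7)
p(X)*M(-3) = -10*sqrt(2)*sqrt(-3)/7 = -10*sqrt(2)*I*sqrt(3)/7 = -10*I*sqrt(6)/7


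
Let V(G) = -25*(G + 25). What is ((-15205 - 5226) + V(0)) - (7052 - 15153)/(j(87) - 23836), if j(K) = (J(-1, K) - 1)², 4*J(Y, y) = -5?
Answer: -8028677136/381295 ≈ -21056.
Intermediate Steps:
J(Y, y) = -5/4 (J(Y, y) = (¼)*(-5) = -5/4)
V(G) = -625 - 25*G (V(G) = -25*(25 + G) = -625 - 25*G)
j(K) = 81/16 (j(K) = (-5/4 - 1)² = (-9/4)² = 81/16)
((-15205 - 5226) + V(0)) - (7052 - 15153)/(j(87) - 23836) = ((-15205 - 5226) + (-625 - 25*0)) - (7052 - 15153)/(81/16 - 23836) = (-20431 + (-625 + 0)) - (-8101)/(-381295/16) = (-20431 - 625) - (-8101)*(-16)/381295 = -21056 - 1*129616/381295 = -21056 - 129616/381295 = -8028677136/381295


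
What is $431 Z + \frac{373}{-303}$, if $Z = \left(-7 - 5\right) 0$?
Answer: $- \frac{373}{303} \approx -1.231$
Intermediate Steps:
$Z = 0$ ($Z = \left(-12\right) 0 = 0$)
$431 Z + \frac{373}{-303} = 431 \cdot 0 + \frac{373}{-303} = 0 + 373 \left(- \frac{1}{303}\right) = 0 - \frac{373}{303} = - \frac{373}{303}$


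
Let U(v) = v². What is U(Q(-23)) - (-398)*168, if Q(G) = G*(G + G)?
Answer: 1186228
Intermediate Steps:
Q(G) = 2*G² (Q(G) = G*(2*G) = 2*G²)
U(Q(-23)) - (-398)*168 = (2*(-23)²)² - (-398)*168 = (2*529)² - 1*(-66864) = 1058² + 66864 = 1119364 + 66864 = 1186228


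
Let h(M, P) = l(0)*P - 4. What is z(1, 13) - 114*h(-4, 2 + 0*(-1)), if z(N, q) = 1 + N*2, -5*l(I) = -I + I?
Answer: 459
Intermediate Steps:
l(I) = 0 (l(I) = -(-I + I)/5 = -⅕*0 = 0)
z(N, q) = 1 + 2*N
h(M, P) = -4 (h(M, P) = 0*P - 4 = 0 - 4 = -4)
z(1, 13) - 114*h(-4, 2 + 0*(-1)) = (1 + 2*1) - 114*(-4) = (1 + 2) + 456 = 3 + 456 = 459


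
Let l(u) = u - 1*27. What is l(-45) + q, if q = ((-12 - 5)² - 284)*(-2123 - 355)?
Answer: -12462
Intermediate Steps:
l(u) = -27 + u (l(u) = u - 27 = -27 + u)
q = -12390 (q = ((-17)² - 284)*(-2478) = (289 - 284)*(-2478) = 5*(-2478) = -12390)
l(-45) + q = (-27 - 45) - 12390 = -72 - 12390 = -12462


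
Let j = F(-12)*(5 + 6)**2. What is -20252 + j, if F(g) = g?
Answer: -21704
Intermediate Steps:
j = -1452 (j = -12*(5 + 6)**2 = -12*11**2 = -12*121 = -1452)
-20252 + j = -20252 - 1452 = -21704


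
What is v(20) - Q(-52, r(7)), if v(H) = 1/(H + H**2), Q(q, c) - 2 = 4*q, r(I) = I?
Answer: 86521/420 ≈ 206.00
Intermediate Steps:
Q(q, c) = 2 + 4*q
v(20) - Q(-52, r(7)) = 1/(20*(1 + 20)) - (2 + 4*(-52)) = (1/20)/21 - (2 - 208) = (1/20)*(1/21) - 1*(-206) = 1/420 + 206 = 86521/420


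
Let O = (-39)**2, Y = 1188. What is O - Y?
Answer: 333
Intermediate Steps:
O = 1521
O - Y = 1521 - 1*1188 = 1521 - 1188 = 333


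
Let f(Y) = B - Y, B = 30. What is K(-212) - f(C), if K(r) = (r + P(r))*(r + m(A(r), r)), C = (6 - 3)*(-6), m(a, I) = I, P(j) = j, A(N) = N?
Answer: 179728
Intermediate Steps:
C = -18 (C = 3*(-6) = -18)
K(r) = 4*r**2 (K(r) = (r + r)*(r + r) = (2*r)*(2*r) = 4*r**2)
f(Y) = 30 - Y
K(-212) - f(C) = 4*(-212)**2 - (30 - 1*(-18)) = 4*44944 - (30 + 18) = 179776 - 1*48 = 179776 - 48 = 179728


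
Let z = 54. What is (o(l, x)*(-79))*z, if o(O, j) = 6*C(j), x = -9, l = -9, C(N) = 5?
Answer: -127980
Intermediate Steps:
o(O, j) = 30 (o(O, j) = 6*5 = 30)
(o(l, x)*(-79))*z = (30*(-79))*54 = -2370*54 = -127980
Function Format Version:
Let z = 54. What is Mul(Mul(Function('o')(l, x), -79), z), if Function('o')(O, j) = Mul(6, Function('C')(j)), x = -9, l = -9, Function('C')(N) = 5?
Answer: -127980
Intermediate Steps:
Function('o')(O, j) = 30 (Function('o')(O, j) = Mul(6, 5) = 30)
Mul(Mul(Function('o')(l, x), -79), z) = Mul(Mul(30, -79), 54) = Mul(-2370, 54) = -127980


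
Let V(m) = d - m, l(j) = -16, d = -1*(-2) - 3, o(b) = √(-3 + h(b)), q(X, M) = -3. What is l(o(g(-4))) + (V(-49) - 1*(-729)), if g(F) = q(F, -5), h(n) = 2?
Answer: 761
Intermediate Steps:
g(F) = -3
o(b) = I (o(b) = √(-3 + 2) = √(-1) = I)
d = -1 (d = 2 - 3 = -1)
V(m) = -1 - m
l(o(g(-4))) + (V(-49) - 1*(-729)) = -16 + ((-1 - 1*(-49)) - 1*(-729)) = -16 + ((-1 + 49) + 729) = -16 + (48 + 729) = -16 + 777 = 761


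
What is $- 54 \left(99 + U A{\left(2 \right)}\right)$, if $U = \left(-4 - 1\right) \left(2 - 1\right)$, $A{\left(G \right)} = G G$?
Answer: $-4266$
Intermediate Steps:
$A{\left(G \right)} = G^{2}$
$U = -5$ ($U = \left(-5\right) 1 = -5$)
$- 54 \left(99 + U A{\left(2 \right)}\right) = - 54 \left(99 - 5 \cdot 2^{2}\right) = - 54 \left(99 - 20\right) = \left(-54\right) 79 = -4266$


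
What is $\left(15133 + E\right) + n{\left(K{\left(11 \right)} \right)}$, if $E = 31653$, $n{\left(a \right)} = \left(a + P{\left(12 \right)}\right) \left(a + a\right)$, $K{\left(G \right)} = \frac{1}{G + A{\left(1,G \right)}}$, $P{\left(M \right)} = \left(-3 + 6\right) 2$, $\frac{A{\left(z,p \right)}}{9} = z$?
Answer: $\frac{9357321}{200} \approx 46787.0$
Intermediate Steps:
$A{\left(z,p \right)} = 9 z$
$P{\left(M \right)} = 6$ ($P{\left(M \right)} = 3 \cdot 2 = 6$)
$K{\left(G \right)} = \frac{1}{9 + G}$ ($K{\left(G \right)} = \frac{1}{G + 9 \cdot 1} = \frac{1}{G + 9} = \frac{1}{9 + G}$)
$n{\left(a \right)} = 2 a \left(6 + a\right)$ ($n{\left(a \right)} = \left(a + 6\right) \left(a + a\right) = \left(6 + a\right) 2 a = 2 a \left(6 + a\right)$)
$\left(15133 + E\right) + n{\left(K{\left(11 \right)} \right)} = \left(15133 + 31653\right) + \frac{2 \left(6 + \frac{1}{9 + 11}\right)}{9 + 11} = 46786 + \frac{2 \left(6 + \frac{1}{20}\right)}{20} = 46786 + 2 \cdot \frac{1}{20} \left(6 + \frac{1}{20}\right) = 46786 + 2 \cdot \frac{1}{20} \cdot \frac{121}{20} = 46786 + \frac{121}{200} = \frac{9357321}{200}$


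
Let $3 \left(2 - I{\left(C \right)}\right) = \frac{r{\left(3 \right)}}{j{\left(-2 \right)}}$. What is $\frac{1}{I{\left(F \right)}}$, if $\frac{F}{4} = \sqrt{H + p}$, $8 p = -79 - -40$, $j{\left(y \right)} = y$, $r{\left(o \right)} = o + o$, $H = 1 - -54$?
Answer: $\frac{1}{3} \approx 0.33333$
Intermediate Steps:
$H = 55$ ($H = 1 + 54 = 55$)
$r{\left(o \right)} = 2 o$
$p = - \frac{39}{8}$ ($p = \frac{-79 - -40}{8} = \frac{-79 + 40}{8} = \frac{1}{8} \left(-39\right) = - \frac{39}{8} \approx -4.875$)
$F = \sqrt{802}$ ($F = 4 \sqrt{55 - \frac{39}{8}} = 4 \sqrt{\frac{401}{8}} = 4 \frac{\sqrt{802}}{4} = \sqrt{802} \approx 28.32$)
$I{\left(C \right)} = 3$ ($I{\left(C \right)} = 2 - \frac{2 \cdot 3 \frac{1}{-2}}{3} = 2 - \frac{6 \left(- \frac{1}{2}\right)}{3} = 2 - -1 = 2 + 1 = 3$)
$\frac{1}{I{\left(F \right)}} = \frac{1}{3}$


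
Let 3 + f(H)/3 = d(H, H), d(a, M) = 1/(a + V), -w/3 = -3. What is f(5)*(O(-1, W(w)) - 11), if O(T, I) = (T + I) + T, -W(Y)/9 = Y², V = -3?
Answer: 5565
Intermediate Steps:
w = 9 (w = -3*(-3) = 9)
d(a, M) = 1/(-3 + a) (d(a, M) = 1/(a - 3) = 1/(-3 + a))
W(Y) = -9*Y²
f(H) = -9 + 3/(-3 + H)
O(T, I) = I + 2*T (O(T, I) = (I + T) + T = I + 2*T)
f(5)*(O(-1, W(w)) - 11) = (3*(10 - 3*5)/(-3 + 5))*((-9*9² + 2*(-1)) - 11) = (3*(10 - 15)/2)*((-9*81 - 2) - 11) = (3*(½)*(-5))*((-729 - 2) - 11) = -15*(-731 - 11)/2 = -15/2*(-742) = 5565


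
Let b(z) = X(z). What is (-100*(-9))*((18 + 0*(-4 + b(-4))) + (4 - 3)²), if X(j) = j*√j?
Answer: 17100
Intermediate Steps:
X(j) = j^(3/2)
b(z) = z^(3/2)
(-100*(-9))*((18 + 0*(-4 + b(-4))) + (4 - 3)²) = (-100*(-9))*((18 + 0*(-4 + (-4)^(3/2))) + (4 - 3)²) = 900*((18 + 0*(-4 - 8*I)) + 1²) = 900*((18 + 0) + 1) = 900*(18 + 1) = 900*19 = 17100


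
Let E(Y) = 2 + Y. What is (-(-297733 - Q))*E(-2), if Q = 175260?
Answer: 0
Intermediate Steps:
(-(-297733 - Q))*E(-2) = (-(-297733 - 1*175260))*(2 - 2) = -(-297733 - 175260)*0 = -1*(-472993)*0 = 472993*0 = 0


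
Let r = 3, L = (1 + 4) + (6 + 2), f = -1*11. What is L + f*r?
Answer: -20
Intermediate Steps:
f = -11
L = 13 (L = 5 + 8 = 13)
L + f*r = 13 - 11*3 = 13 - 33 = -20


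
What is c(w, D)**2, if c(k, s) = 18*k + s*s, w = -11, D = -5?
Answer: 29929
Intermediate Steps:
c(k, s) = s**2 + 18*k (c(k, s) = 18*k + s**2 = s**2 + 18*k)
c(w, D)**2 = ((-5)**2 + 18*(-11))**2 = (25 - 198)**2 = (-173)**2 = 29929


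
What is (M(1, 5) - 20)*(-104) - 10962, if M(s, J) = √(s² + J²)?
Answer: -8882 - 104*√26 ≈ -9412.3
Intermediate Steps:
M(s, J) = √(J² + s²)
(M(1, 5) - 20)*(-104) - 10962 = (√(5² + 1²) - 20)*(-104) - 10962 = (√(25 + 1) - 20)*(-104) - 10962 = (√26 - 20)*(-104) - 10962 = (-20 + √26)*(-104) - 10962 = (2080 - 104*√26) - 10962 = -8882 - 104*√26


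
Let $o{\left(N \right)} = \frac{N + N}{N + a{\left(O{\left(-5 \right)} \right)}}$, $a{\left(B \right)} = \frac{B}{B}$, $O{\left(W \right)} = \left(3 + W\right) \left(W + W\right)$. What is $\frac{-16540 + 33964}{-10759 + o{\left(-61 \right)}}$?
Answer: $- \frac{522720}{322709} \approx -1.6198$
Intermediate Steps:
$O{\left(W \right)} = 2 W \left(3 + W\right)$ ($O{\left(W \right)} = \left(3 + W\right) 2 W = 2 W \left(3 + W\right)$)
$a{\left(B \right)} = 1$
$o{\left(N \right)} = \frac{2 N}{1 + N}$ ($o{\left(N \right)} = \frac{N + N}{N + 1} = \frac{2 N}{1 + N}$)
$\frac{-16540 + 33964}{-10759 + o{\left(-61 \right)}} = \frac{-16540 + 33964}{-10759 + 2 \left(-61\right) \frac{1}{1 - 61}} = \frac{17424}{-10759 + 2 \left(-61\right) \frac{1}{-60}} = \frac{17424}{-10759 + 2 \left(-61\right) \left(- \frac{1}{60}\right)} = \frac{17424}{-10759 + \frac{61}{30}} = \frac{17424}{- \frac{322709}{30}} = 17424 \left(- \frac{30}{322709}\right) = - \frac{522720}{322709}$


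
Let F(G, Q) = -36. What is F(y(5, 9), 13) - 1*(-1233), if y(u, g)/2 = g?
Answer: 1197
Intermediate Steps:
y(u, g) = 2*g
F(y(5, 9), 13) - 1*(-1233) = -36 - 1*(-1233) = -36 + 1233 = 1197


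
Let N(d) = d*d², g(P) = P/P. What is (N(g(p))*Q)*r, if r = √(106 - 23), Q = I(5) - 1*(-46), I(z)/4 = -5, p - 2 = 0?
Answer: 26*√83 ≈ 236.87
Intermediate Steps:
p = 2 (p = 2 + 0 = 2)
I(z) = -20 (I(z) = 4*(-5) = -20)
g(P) = 1
N(d) = d³
Q = 26 (Q = -20 - 1*(-46) = -20 + 46 = 26)
r = √83 ≈ 9.1104
(N(g(p))*Q)*r = (1³*26)*√83 = (1*26)*√83 = 26*√83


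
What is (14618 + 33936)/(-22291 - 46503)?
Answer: -2207/3127 ≈ -0.70579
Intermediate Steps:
(14618 + 33936)/(-22291 - 46503) = 48554/(-68794) = 48554*(-1/68794) = -2207/3127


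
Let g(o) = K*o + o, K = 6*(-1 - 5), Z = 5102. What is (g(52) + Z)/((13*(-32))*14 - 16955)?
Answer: -1094/7593 ≈ -0.14408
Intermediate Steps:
K = -36 (K = 6*(-6) = -36)
g(o) = -35*o (g(o) = -36*o + o = -35*o)
(g(52) + Z)/((13*(-32))*14 - 16955) = (-35*52 + 5102)/((13*(-32))*14 - 16955) = (-1820 + 5102)/(-416*14 - 16955) = 3282/(-5824 - 16955) = 3282/(-22779) = 3282*(-1/22779) = -1094/7593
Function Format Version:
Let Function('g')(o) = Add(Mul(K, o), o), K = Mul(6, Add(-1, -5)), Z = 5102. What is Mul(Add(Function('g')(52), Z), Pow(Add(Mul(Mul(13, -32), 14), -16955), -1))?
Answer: Rational(-1094, 7593) ≈ -0.14408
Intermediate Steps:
K = -36 (K = Mul(6, -6) = -36)
Function('g')(o) = Mul(-35, o) (Function('g')(o) = Add(Mul(-36, o), o) = Mul(-35, o))
Mul(Add(Function('g')(52), Z), Pow(Add(Mul(Mul(13, -32), 14), -16955), -1)) = Mul(Add(Mul(-35, 52), 5102), Pow(Add(Mul(Mul(13, -32), 14), -16955), -1)) = Mul(Add(-1820, 5102), Pow(Add(Mul(-416, 14), -16955), -1)) = Mul(3282, Pow(Add(-5824, -16955), -1)) = Mul(3282, Pow(-22779, -1)) = Mul(3282, Rational(-1, 22779)) = Rational(-1094, 7593)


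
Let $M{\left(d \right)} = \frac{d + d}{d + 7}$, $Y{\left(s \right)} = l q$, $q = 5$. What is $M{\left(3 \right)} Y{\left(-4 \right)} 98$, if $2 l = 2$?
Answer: $294$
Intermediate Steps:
$l = 1$ ($l = \frac{1}{2} \cdot 2 = 1$)
$Y{\left(s \right)} = 5$ ($Y{\left(s \right)} = 1 \cdot 5 = 5$)
$M{\left(d \right)} = \frac{2 d}{7 + d}$
$M{\left(3 \right)} Y{\left(-4 \right)} 98 = 2 \cdot 3 \frac{1}{7 + 3} \cdot 5 \cdot 98 = 2 \cdot 3 \cdot \frac{1}{10} \cdot 5 \cdot 98 = \frac{3}{5} \cdot 5 \cdot 98 = 3 \cdot 98 = 294$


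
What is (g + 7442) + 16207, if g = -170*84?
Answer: 9369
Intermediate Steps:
g = -14280
(g + 7442) + 16207 = (-14280 + 7442) + 16207 = -6838 + 16207 = 9369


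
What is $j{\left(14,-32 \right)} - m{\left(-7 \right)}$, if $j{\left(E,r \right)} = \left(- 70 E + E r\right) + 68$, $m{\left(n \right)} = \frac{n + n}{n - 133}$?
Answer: $- \frac{13601}{10} \approx -1360.1$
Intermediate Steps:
$m{\left(n \right)} = \frac{2 n}{-133 + n}$
$j{\left(E,r \right)} = 68 - 70 E + E r$
$j{\left(14,-32 \right)} - m{\left(-7 \right)} = \left(68 - 980 + 14 \left(-32\right)\right) - 2 \left(-7\right) \frac{1}{-133 - 7} = \left(68 - 980 - 448\right) - 2 \left(-7\right) \frac{1}{-140} = -1360 - 2 \left(-7\right) \left(- \frac{1}{140}\right) = -1360 - \frac{1}{10} = - \frac{13601}{10}$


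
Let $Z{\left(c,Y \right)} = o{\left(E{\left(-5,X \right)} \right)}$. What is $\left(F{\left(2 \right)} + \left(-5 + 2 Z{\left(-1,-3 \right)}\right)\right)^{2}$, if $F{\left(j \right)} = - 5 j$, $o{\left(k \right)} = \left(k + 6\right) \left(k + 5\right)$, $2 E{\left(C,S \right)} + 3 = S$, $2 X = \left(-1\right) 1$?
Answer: $\frac{10201}{64} \approx 159.39$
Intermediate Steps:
$X = - \frac{1}{2}$ ($X = \frac{\left(-1\right) 1}{2} = \frac{1}{2} \left(-1\right) = - \frac{1}{2} \approx -0.5$)
$E{\left(C,S \right)} = - \frac{3}{2} + \frac{S}{2}$
$o{\left(k \right)} = \left(5 + k\right) \left(6 + k\right)$ ($o{\left(k \right)} = \left(6 + k\right) \left(5 + k\right) = \left(5 + k\right) \left(6 + k\right)$)
$Z{\left(c,Y \right)} = \frac{221}{16}$ ($Z{\left(c,Y \right)} = 30 + \left(- \frac{3}{2} + \frac{1}{2} \left(- \frac{1}{2}\right)\right)^{2} + 11 \left(- \frac{3}{2} + \frac{1}{2} \left(- \frac{1}{2}\right)\right) = 30 + \left(- \frac{3}{2} - \frac{1}{4}\right)^{2} + 11 \left(- \frac{3}{2} - \frac{1}{4}\right) = 30 + \left(- \frac{7}{4}\right)^{2} + 11 \left(- \frac{7}{4}\right) = 30 + \frac{49}{16} - \frac{77}{4} = \frac{221}{16}$)
$\left(F{\left(2 \right)} + \left(-5 + 2 Z{\left(-1,-3 \right)}\right)\right)^{2} = \left(\left(-5\right) 2 + \left(-5 + 2 \cdot \frac{221}{16}\right)\right)^{2} = \left(-10 + \left(-5 + \frac{221}{8}\right)\right)^{2} = \left(-10 + \frac{181}{8}\right)^{2} = \left(\frac{101}{8}\right)^{2} = \frac{10201}{64}$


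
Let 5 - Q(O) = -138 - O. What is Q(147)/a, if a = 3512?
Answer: 145/1756 ≈ 0.082574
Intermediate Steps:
Q(O) = 143 + O (Q(O) = 5 - (-138 - O) = 5 + (138 + O) = 143 + O)
Q(147)/a = (143 + 147)/3512 = 290*(1/3512) = 145/1756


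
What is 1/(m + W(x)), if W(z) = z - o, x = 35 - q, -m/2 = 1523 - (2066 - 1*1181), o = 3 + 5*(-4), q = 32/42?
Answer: -21/25720 ≈ -0.00081648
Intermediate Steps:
q = 16/21 (q = 32*(1/42) = 16/21 ≈ 0.76190)
o = -17 (o = 3 - 20 = -17)
m = -1276 (m = -2*(1523 - (2066 - 1*1181)) = -2*(1523 - (2066 - 1181)) = -2*(1523 - 1*885) = -2*(1523 - 885) = -2*638 = -1276)
x = 719/21 (x = 35 - 1*16/21 = 35 - 16/21 = 719/21 ≈ 34.238)
W(z) = 17 + z (W(z) = z - 1*(-17) = z + 17 = 17 + z)
1/(m + W(x)) = 1/(-1276 + (17 + 719/21)) = 1/(-1276 + 1076/21) = 1/(-25720/21) = -21/25720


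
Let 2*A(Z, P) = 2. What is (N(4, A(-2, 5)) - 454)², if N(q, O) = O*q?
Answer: 202500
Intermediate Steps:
A(Z, P) = 1 (A(Z, P) = (½)*2 = 1)
(N(4, A(-2, 5)) - 454)² = (1*4 - 454)² = (4 - 454)² = (-450)² = 202500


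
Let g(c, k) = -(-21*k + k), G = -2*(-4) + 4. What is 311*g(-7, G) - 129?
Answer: 74511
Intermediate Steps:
G = 12 (G = 8 + 4 = 12)
g(c, k) = 20*k (g(c, k) = -(-20)*k = 20*k)
311*g(-7, G) - 129 = 311*(20*12) - 129 = 311*240 - 129 = 74640 - 129 = 74511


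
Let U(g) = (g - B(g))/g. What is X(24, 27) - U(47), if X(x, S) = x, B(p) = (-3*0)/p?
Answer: 23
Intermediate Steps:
B(p) = 0 (B(p) = 0/p = 0)
U(g) = 1 (U(g) = (g - 1*0)/g = (g + 0)/g = g/g = 1)
X(24, 27) - U(47) = 24 - 1*1 = 24 - 1 = 23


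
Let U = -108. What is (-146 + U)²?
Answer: 64516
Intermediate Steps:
(-146 + U)² = (-146 - 108)² = (-254)² = 64516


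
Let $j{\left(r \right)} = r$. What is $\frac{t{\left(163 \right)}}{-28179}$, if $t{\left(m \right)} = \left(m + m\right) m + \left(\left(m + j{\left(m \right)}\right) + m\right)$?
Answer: $- \frac{53627}{28179} \approx -1.9031$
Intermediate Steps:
$t{\left(m \right)} = 2 m^{2} + 3 m$ ($t{\left(m \right)} = \left(m + m\right) m + \left(\left(m + m\right) + m\right) = 2 m m + \left(2 m + m\right) = 2 m^{2} + 3 m$)
$\frac{t{\left(163 \right)}}{-28179} = \frac{163 \left(3 + 2 \cdot 163\right)}{-28179} = 163 \left(3 + 326\right) \left(- \frac{1}{28179}\right) = 163 \cdot 329 \left(- \frac{1}{28179}\right) = 53627 \left(- \frac{1}{28179}\right) = - \frac{53627}{28179}$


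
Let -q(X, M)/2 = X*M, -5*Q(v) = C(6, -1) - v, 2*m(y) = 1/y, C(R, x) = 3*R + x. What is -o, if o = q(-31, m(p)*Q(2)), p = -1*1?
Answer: -93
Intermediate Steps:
C(R, x) = x + 3*R
p = -1
m(y) = 1/(2*y)
Q(v) = -17/5 + v/5 (Q(v) = -((-1 + 3*6) - v)/5 = -((-1 + 18) - v)/5 = -(17 - v)/5 = -17/5 + v/5)
q(X, M) = -2*M*X (q(X, M) = -2*X*M = -2*M*X)
o = 93 (o = -2*((1/2)/(-1))*(-17/5 + (1/5)*2)*(-31) = -2*((1/2)*(-1))*(-17/5 + 2/5)*(-31) = -2*(-1/2*(-3))*(-31) = -2*3/2*(-31) = 93)
-o = -1*93 = -93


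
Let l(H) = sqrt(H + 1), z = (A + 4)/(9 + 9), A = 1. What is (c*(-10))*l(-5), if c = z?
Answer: -50*I/9 ≈ -5.5556*I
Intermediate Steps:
z = 5/18 (z = (1 + 4)/(9 + 9) = 5/18 ≈ 0.27778)
l(H) = sqrt(1 + H)
c = 5/18 ≈ 0.27778
(c*(-10))*l(-5) = ((5/18)*(-10))*sqrt(1 - 5) = -50*I/9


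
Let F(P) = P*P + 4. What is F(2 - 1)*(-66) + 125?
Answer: -205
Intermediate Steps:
F(P) = 4 + P² (F(P) = P² + 4 = 4 + P²)
F(2 - 1)*(-66) + 125 = (4 + (2 - 1)²)*(-66) + 125 = (4 + 1²)*(-66) + 125 = (4 + 1)*(-66) + 125 = 5*(-66) + 125 = -330 + 125 = -205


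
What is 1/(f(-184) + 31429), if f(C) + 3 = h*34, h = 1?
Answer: 1/31460 ≈ 3.1786e-5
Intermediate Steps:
f(C) = 31 (f(C) = -3 + 1*34 = -3 + 34 = 31)
1/(f(-184) + 31429) = 1/(31 + 31429) = 1/31460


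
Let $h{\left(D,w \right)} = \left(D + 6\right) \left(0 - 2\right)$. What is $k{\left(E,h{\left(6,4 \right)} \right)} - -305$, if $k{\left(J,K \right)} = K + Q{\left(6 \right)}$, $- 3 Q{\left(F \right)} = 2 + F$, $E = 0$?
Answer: $\frac{835}{3} \approx 278.33$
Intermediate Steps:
$Q{\left(F \right)} = - \frac{2}{3} - \frac{F}{3}$ ($Q{\left(F \right)} = - \frac{2 + F}{3} = - \frac{2}{3} - \frac{F}{3}$)
$h{\left(D,w \right)} = -12 - 2 D$ ($h{\left(D,w \right)} = \left(6 + D\right) \left(-2\right) = -12 - 2 D$)
$k{\left(J,K \right)} = - \frac{8}{3} + K$ ($k{\left(J,K \right)} = K - \frac{8}{3} = - \frac{8}{3} + K$)
$k{\left(E,h{\left(6,4 \right)} \right)} - -305 = \left(- \frac{8}{3} - 24\right) - -305 = \left(- \frac{8}{3} - 24\right) + 305 = - \frac{80}{3} + 305 = \frac{835}{3}$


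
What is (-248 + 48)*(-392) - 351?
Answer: 78049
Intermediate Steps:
(-248 + 48)*(-392) - 351 = -200*(-392) - 351 = 78400 - 351 = 78049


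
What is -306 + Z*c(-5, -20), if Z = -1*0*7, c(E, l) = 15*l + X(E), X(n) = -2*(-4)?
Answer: -306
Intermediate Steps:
X(n) = 8
c(E, l) = 8 + 15*l (c(E, l) = 15*l + 8 = 8 + 15*l)
Z = 0 (Z = 0*7 = 0)
-306 + Z*c(-5, -20) = -306 + 0*(8 + 15*(-20)) = -306 + 0*(8 - 300) = -306 + 0*(-292) = -306 + 0 = -306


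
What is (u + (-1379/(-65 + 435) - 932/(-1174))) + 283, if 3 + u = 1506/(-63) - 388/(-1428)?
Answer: 19650452449/77536830 ≈ 253.43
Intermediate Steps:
u = -9508/357 (u = -3 + (1506/(-63) - 388/(-1428)) = -3 + (1506*(-1/63) - 388*(-1/1428)) = -3 + (-502/21 + 97/357) = -3 - 8437/357 = -9508/357 ≈ -26.633)
(u + (-1379/(-65 + 435) - 932/(-1174))) + 283 = (-9508/357 + (-1379/(-65 + 435) - 932/(-1174))) + 283 = (-9508/357 + (-1379/370 - 932*(-1/1174))) + 283 = (-9508/357 + (-1379*1/370 + 466/587)) + 283 = (-9508/357 + (-1379/370 + 466/587)) + 283 = (-9508/357 - 637053/217190) + 283 = -2292470441/77536830 + 283 = 19650452449/77536830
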